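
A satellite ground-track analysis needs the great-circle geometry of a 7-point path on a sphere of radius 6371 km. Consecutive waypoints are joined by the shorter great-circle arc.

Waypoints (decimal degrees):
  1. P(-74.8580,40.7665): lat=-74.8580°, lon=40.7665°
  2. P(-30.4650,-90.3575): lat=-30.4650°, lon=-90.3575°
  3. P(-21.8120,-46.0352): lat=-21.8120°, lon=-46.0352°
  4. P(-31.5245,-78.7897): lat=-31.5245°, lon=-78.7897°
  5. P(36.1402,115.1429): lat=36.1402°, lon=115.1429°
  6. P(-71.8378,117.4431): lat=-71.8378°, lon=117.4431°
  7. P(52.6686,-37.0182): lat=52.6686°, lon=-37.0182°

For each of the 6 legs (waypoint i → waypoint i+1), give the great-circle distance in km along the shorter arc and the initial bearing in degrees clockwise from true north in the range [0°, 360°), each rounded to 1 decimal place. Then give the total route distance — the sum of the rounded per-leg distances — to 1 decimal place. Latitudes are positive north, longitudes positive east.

Leg 1: φ1=-1.3065186, φ2=-0.5317146, Δφ=0.7748040, Δλ=-2.2885455 rad; a=sin²(Δφ/2)+cosφ1·cosφ2·sin²(Δλ/2)=0.3293346102; c=2·atan2(√a, √(1-a))=1.222463984; dist=6371·c=7788.318 ≈ 7788.3 km; running total=7788.3 km
Leg 1 bearing: y=sinΔλ·cosφ2=-0.64928830, x=cosφ1·sinφ2-sinφ1·cosφ2·cosΔλ=-0.67964549; θ=atan2(y, x)=-136.3086° <0 so +360° → 223.6914° ≈ 223.7°
Leg 2: φ1=-0.5317146, φ2=-0.3806912, Δφ=0.1510233, Δλ=0.7735701 rad; a=sin²(Δφ/2)+cosφ1·cosφ2·sin²(Δλ/2)=0.1195557289; c=2·atan2(√a, √(1-a))=0.706114967; dist=6371·c=4498.658 ≈ 4498.7 km; running total=12287.0 km
Leg 2 bearing: y=sinΔλ·cosφ2=0.64867292, x=cosφ1·sinφ2-sinφ1·cosφ2·cosΔλ=0.01649453; θ=atan2(y, x)=88.5434° ≈ 88.5°
Leg 3: φ1=-0.3806912, φ2=-0.5502063, Δφ=-0.1695151, Δλ=-0.5716739 rad; a=sin²(Δφ/2)+cosφ1·cosφ2·sin²(Δλ/2)=0.0700835752; c=2·atan2(√a, √(1-a))=0.535854121; dist=6371·c=3413.927 ≈ 3413.9 km; running total=15700.9 km
Leg 3 bearing: y=sinΔλ·cosφ2=-0.46119196, x=cosφ1·sinφ2-sinφ1·cosφ2·cosΔλ=-0.21906494; θ=atan2(y, x)=-115.4076° <0 so +360° → 244.5924° ≈ 244.6°
Leg 4: φ1=-0.5502063, φ2=0.6307655, Δφ=1.1809718, Δλ=3.3847624 rad; a=sin²(Δφ/2)+cosφ1·cosφ2·sin²(Δλ/2)=0.9882520700; c=2·atan2(√a, √(1-a))=2.924390212; dist=6371·c=18631.290 ≈ 18631.3 km; running total=34332.2 km
Leg 4 bearing: y=sinΔλ·cosφ2=-0.19444848, x=cosφ1·sinφ2-sinφ1·cosφ2·cosΔλ=0.09289486; θ=atan2(y, x)=-64.4646° <0 so +360° → 295.5354° ≈ 295.5°
Leg 5: φ1=0.6307655, φ2=-1.2538061, Δφ=-1.8845716, Δλ=0.0401461 rad; a=sin²(Δφ/2)+cosφ1·cosφ2·sin²(Δλ/2)=0.6544273104; c=2·atan2(√a, √(1-a))=1.884784867; dist=6371·c=12007.964 ≈ 12008.0 km; running total=46340.2 km
Leg 5 bearing: y=sinΔλ·cosφ2=0.01251049, x=cosφ1·sinφ2-sinφ1·cosφ2·cosΔλ=-0.95102698; θ=atan2(y, x)=179.2463° ≈ 179.2°
Leg 6: φ1=-1.2538061, φ2=0.9192405, Δφ=2.1730466, Δλ=-2.6958583 rad; a=sin²(Δφ/2)+cosφ1·cosφ2·sin²(Δλ/2)=0.9630419837; c=2·atan2(√a, √(1-a))=2.754694693; dist=6371·c=17550.160 ≈ 17550.2 km; running total=63890.4 km
Leg 6 bearing: y=sinΔλ·cosφ2=-0.26144201, x=cosφ1·sinφ2-sinφ1·cosφ2·cosΔλ=-0.27205984; θ=atan2(y, x)=-136.1402° <0 so +360° → 223.8598° ≈ 223.9°

Leg 1: dist=7788.3 km, bearing=223.7°
Leg 2: dist=4498.7 km, bearing=88.5°
Leg 3: dist=3413.9 km, bearing=244.6°
Leg 4: dist=18631.3 km, bearing=295.5°
Leg 5: dist=12008.0 km, bearing=179.2°
Leg 6: dist=17550.2 km, bearing=223.9°
Total: 63890.4 km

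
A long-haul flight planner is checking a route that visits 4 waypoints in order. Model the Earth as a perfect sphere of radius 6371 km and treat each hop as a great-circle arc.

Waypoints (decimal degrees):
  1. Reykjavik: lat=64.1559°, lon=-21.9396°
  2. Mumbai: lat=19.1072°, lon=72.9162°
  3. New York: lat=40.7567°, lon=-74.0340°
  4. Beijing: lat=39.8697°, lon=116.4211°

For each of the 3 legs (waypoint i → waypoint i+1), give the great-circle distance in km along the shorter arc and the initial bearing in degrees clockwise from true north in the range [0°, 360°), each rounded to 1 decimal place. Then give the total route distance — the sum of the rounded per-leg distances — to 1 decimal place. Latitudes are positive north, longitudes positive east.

Leg 1: φ1=1.1197317, φ2=0.3334836, Δφ=-0.7862481, Δλ=1.6555460 rad; a=sin²(Δφ/2)+cosφ1·cosφ2·sin²(Δλ/2)=0.3701348585; c=2·atan2(√a, √(1-a))=1.308053437; dist=6371·c=8333.608 ≈ 8333.6 km; running total=8333.6 km
Leg 1 bearing: y=sinΔλ·cosφ2=0.94151641, x=cosφ1·sinφ2-sinφ1·cosφ2·cosΔλ=0.21467890; θ=atan2(y, x)=77.1554° ≈ 77.2°
Leg 2: φ1=0.3334836, φ2=0.7113386, Δφ=0.3778551, Δλ=-2.5647648 rad; a=sin²(Δφ/2)+cosφ1·cosφ2·sin²(Δλ/2)=0.6931220124; c=2·atan2(√a, √(1-a))=1.967352457; dist=6371·c=12534.003 ≈ 12534.0 km; running total=20867.6 km
Leg 2 bearing: y=sinΔλ·cosφ2=-0.41310990, x=cosφ1·sinφ2-sinφ1·cosφ2·cosΔλ=0.82471556; θ=atan2(y, x)=-26.6068° <0 so +360° → 333.3932° ≈ 333.4°
Leg 3: φ1=0.7113386, φ2=0.6958575, Δφ=-0.0154811, Δλ=3.3240686 rad; a=sin²(Δφ/2)+cosφ1·cosφ2·sin²(Δλ/2)=0.5766095123; c=2·atan2(√a, √(1-a))=1.724621271; dist=6371·c=10987.562 ≈ 10987.6 km; running total=31855.2 km
Leg 3 bearing: y=sinΔλ·cosφ2=-0.13927511, x=cosφ1·sinφ2-sinφ1·cosφ2·cosΔλ=0.97832836; θ=atan2(y, x)=-8.1022° <0 so +360° → 351.8978° ≈ 351.9°

Leg 1: dist=8333.6 km, bearing=77.2°
Leg 2: dist=12534.0 km, bearing=333.4°
Leg 3: dist=10987.6 km, bearing=351.9°
Total: 31855.2 km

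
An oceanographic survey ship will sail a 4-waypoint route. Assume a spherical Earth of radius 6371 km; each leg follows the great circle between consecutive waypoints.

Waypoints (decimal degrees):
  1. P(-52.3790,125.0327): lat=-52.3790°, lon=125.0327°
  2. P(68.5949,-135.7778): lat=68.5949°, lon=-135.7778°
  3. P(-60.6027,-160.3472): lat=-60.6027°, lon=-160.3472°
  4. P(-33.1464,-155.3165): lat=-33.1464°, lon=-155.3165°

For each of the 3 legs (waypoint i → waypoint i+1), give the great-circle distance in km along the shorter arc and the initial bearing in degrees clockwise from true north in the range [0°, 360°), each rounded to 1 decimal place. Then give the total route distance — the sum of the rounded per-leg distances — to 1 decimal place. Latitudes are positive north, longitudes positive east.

Leg 1: φ1=-0.9141860, φ2=1.1972069, Δφ=2.1113929, Δλ=-4.5520019 rad; a=sin²(Δφ/2)+cosφ1·cosφ2·sin²(Δλ/2)=0.8865053062; c=2·atan2(√a, √(1-a))=2.454369511; dist=6371·c=15636.788 ≈ 15636.8 km; running total=15636.8 km
Leg 1 bearing: y=sinΔλ·cosφ2=0.36027560, x=cosφ1·sinφ2-sinφ1·cosφ2·cosΔλ=0.52216481; θ=atan2(y, x)=34.6043° ≈ 34.6°
Leg 2: φ1=1.1972069, φ2=-1.0577167, Δφ=-2.2549235, Δλ=-0.4288169 rad; a=sin²(Δφ/2)+cosφ1·cosφ2·sin²(Δλ/2)=0.8241084706; c=2·atan2(√a, √(1-a))=2.276036778; dist=6371·c=14500.630 ≈ 14500.6 km; running total=30137.4 km
Leg 2 bearing: y=sinΔλ·cosφ2=-0.20409832, x=cosφ1·sinφ2-sinφ1·cosφ2·cosΔλ=-0.73359299; θ=atan2(y, x)=-164.4525° <0 so +360° → 195.5475° ≈ 195.5°
Leg 3: φ1=-1.0577167, φ2=-0.5785138, Δφ=0.4792028, Δλ=0.0878023 rad; a=sin²(Δφ/2)+cosφ1·cosφ2·sin²(Δλ/2)=0.0571102144; c=2·atan2(√a, √(1-a))=0.482625273; dist=6371·c=3074.806 ≈ 3074.8 km; running total=33212.2 km
Leg 3 bearing: y=sinΔλ·cosφ2=0.07342034, x=cosφ1·sinφ2-sinφ1·cosφ2·cosΔλ=0.45826194; θ=atan2(y, x)=9.1023° ≈ 9.1°

Leg 1: dist=15636.8 km, bearing=34.6°
Leg 2: dist=14500.6 km, bearing=195.5°
Leg 3: dist=3074.8 km, bearing=9.1°
Total: 33212.2 km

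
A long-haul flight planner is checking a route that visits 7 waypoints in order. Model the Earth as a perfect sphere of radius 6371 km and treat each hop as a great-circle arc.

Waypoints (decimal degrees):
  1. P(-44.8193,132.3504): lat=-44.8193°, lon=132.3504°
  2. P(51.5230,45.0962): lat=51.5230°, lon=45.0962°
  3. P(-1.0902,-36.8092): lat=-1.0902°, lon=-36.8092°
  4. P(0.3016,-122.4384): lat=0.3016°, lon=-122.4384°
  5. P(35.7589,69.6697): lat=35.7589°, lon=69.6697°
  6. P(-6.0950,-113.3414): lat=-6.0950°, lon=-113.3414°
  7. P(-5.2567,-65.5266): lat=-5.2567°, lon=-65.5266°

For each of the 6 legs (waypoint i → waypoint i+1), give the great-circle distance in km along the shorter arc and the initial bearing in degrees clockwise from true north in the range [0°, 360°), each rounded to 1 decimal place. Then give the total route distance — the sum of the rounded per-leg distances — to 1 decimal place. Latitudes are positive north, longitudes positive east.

Leg 1: φ1=-0.7822444, φ2=0.8992460, Δφ=1.6814903, Δλ=-1.5228731 rad; a=sin²(Δφ/2)+cosφ1·cosφ2·sin²(Δλ/2)=0.7653364464; c=2·atan2(√a, √(1-a))=2.130190597; dist=6371·c=13571.444 ≈ 13571.4 km; running total=13571.4 km
Leg 1 bearing: y=sinΔλ·cosφ2=-0.62148608, x=cosφ1·sinφ2-sinφ1·cosφ2·cosΔλ=0.57631704; θ=atan2(y, x)=-47.1596° <0 so +360° → 312.8404° ≈ 312.8°
Leg 2: φ1=0.8992460, φ2=-0.0190276, Δφ=-0.9182736, Δλ=-1.4295189 rad; a=sin²(Δφ/2)+cosφ1·cosφ2·sin²(Δλ/2)=0.4636500513; c=2·atan2(√a, √(1-a))=1.498032237; dist=6371·c=9543.963 ≈ 9544.0 km; running total=23115.4 km
Leg 2 bearing: y=sinΔλ·cosφ2=-0.98985772, x=cosφ1·sinφ2-sinφ1·cosφ2·cosΔλ=-0.12205091; θ=atan2(y, x)=-97.0292° <0 so +360° → 262.9708° ≈ 263.0°
Leg 3: φ1=-0.0190276, φ2=0.0052639, Δφ=0.0242915, Δλ=-1.4945115 rad; a=sin²(Δφ/2)+cosφ1·cosφ2·sin²(Δλ/2)=0.4619520601; c=2·atan2(√a, √(1-a))=1.494626815; dist=6371·c=9522.267 ≈ 9522.3 km; running total=32637.7 km
Leg 3 bearing: y=sinΔλ·cosφ2=-0.99707791, x=cosφ1·sinφ2-sinφ1·cosφ2·cosΔλ=0.00671294; θ=atan2(y, x)=-89.6143° <0 so +360° → 270.3857° ≈ 270.4°
Leg 4: φ1=0.0052639, φ2=0.6241105, Δφ=0.6188466, Δλ=3.3529189 rad; a=sin²(Δφ/2)+cosφ1·cosφ2·sin²(Δλ/2)=0.8951717754; c=2·atan2(√a, √(1-a))=2.482165871; dist=6371·c=15813.879 ≈ 15813.9 km; running total=48451.6 km
Leg 4 bearing: y=sinΔλ·cosφ2=-0.17021412, x=cosφ1·sinφ2-sinφ1·cosφ2·cosΔλ=0.58854416; θ=atan2(y, x)=-16.1305° <0 so +360° → 343.8695° ≈ 343.9°
Leg 5: φ1=0.6241105, φ2=-0.1063778, Δφ=-0.7304884, Δλ=-3.1941463 rad; a=sin²(Δφ/2)+cosφ1·cosφ2·sin²(Δλ/2)=0.9339147466; c=2·atan2(√a, √(1-a))=2.621613411; dist=6371·c=16702.299 ≈ 16702.3 km; running total=65153.9 km
Leg 5 bearing: y=sinΔλ·cosφ2=0.05223248, x=cosφ1·sinφ2-sinφ1·cosφ2·cosΔλ=0.49410903; θ=atan2(y, x)=6.0344° ≈ 6.0°
Leg 6: φ1=-0.1063778, φ2=-0.0917467, Δφ=0.0146311, Δλ=0.8345257 rad; a=sin²(Δφ/2)+cosφ1·cosφ2·sin²(Δλ/2)=0.1626736902; c=2·atan2(√a, √(1-a))=0.830302345; dist=6371·c=5289.856 ≈ 5289.9 km; running total=70443.8 km
Leg 6 bearing: y=sinΔλ·cosφ2=0.73786169, x=cosφ1·sinφ2-sinφ1·cosφ2·cosΔλ=-0.02009889; θ=atan2(y, x)=91.5603° ≈ 91.6°

Leg 1: dist=13571.4 km, bearing=312.8°
Leg 2: dist=9544.0 km, bearing=263.0°
Leg 3: dist=9522.3 km, bearing=270.4°
Leg 4: dist=15813.9 km, bearing=343.9°
Leg 5: dist=16702.3 km, bearing=6.0°
Leg 6: dist=5289.9 km, bearing=91.6°
Total: 70443.8 km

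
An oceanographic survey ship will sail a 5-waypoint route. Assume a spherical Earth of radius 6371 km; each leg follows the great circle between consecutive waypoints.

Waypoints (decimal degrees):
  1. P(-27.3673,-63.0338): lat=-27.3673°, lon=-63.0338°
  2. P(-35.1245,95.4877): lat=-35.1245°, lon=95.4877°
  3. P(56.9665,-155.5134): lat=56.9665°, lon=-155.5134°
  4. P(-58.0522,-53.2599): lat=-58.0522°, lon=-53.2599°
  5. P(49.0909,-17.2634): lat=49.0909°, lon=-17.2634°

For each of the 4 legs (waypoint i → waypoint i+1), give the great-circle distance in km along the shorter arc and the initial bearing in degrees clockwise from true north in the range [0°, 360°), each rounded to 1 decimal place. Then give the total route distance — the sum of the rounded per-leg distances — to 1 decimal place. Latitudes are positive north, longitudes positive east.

Leg 1: dist=12709.0 km, bearing=160.8°
Leg 2: dist=14329.2 km, bearing=41.5°
Leg 3: dist=15632.5 km, bearing=125.5°
Leg 4: dist=12360.1 km, bearing=24.4°
Total: 55030.8 km

Leg 1: φ1=-0.4776495, φ2=-0.6130382, Δφ=-0.1353887, Δλ=2.7667221 rad; a=sin²(Δφ/2)+cosφ1·cosφ2·sin²(Δλ/2)=0.7057166753; c=2·atan2(√a, √(1-a))=1.994822454; dist=6371·c=12709.014 ≈ 12709.0 km; running total=12709.0 km
Leg 1 bearing: y=sinΔλ·cosφ2=0.29947715, x=cosφ1·sinφ2-sinφ1·cosφ2·cosΔλ=-0.86083450; θ=atan2(y, x)=160.8176° ≈ 160.8°
Leg 2: φ1=-0.6130382, φ2=0.9942530, Δφ=1.6072912, Δλ=-4.3807956 rad; a=sin²(Δφ/2)+cosφ1·cosφ2·sin²(Δλ/2)=0.8137504216; c=2·atan2(√a, √(1-a))=2.249135628; dist=6371·c=14329.243 ≈ 14329.2 km; running total=27038.2 km
Leg 2 bearing: y=sinΔλ·cosφ2=0.51543329, x=cosφ1·sinφ2-sinφ1·cosφ2·cosΔλ=0.58358480; θ=atan2(y, x)=41.4516° ≈ 41.5°
Leg 3: φ1=0.9942530, φ2=-1.0132020, Δφ=-2.0074550, Δλ=1.7846602 rad; a=sin²(Δφ/2)+cosφ1·cosφ2·sin²(Δλ/2)=0.8862939031; c=2·atan2(√a, √(1-a))=2.453703308; dist=6371·c=15632.544 ≈ 15632.5 km; running total=42670.7 km
Leg 3 bearing: y=sinΔλ·cosφ2=0.51709148, x=cosφ1·sinφ2-sinφ1·cosφ2·cosΔλ=-0.36840804; θ=atan2(y, x)=125.4684° ≈ 125.5°
Leg 4: φ1=-1.0132020, φ2=0.8567978, Δφ=1.8699999, Δλ=0.6282574 rad; a=sin²(Δφ/2)+cosφ1·cosφ2·sin²(Δλ/2)=0.6804628471; c=2·atan2(√a, √(1-a))=1.940056631; dist=6371·c=12360.101 ≈ 12360.1 km; running total=55030.8 km
Leg 4 bearing: y=sinΔλ·cosφ2=0.38488519, x=cosφ1·sinφ2-sinφ1·cosφ2·cosΔλ=0.84946809; θ=atan2(y, x)=24.3748° ≈ 24.4°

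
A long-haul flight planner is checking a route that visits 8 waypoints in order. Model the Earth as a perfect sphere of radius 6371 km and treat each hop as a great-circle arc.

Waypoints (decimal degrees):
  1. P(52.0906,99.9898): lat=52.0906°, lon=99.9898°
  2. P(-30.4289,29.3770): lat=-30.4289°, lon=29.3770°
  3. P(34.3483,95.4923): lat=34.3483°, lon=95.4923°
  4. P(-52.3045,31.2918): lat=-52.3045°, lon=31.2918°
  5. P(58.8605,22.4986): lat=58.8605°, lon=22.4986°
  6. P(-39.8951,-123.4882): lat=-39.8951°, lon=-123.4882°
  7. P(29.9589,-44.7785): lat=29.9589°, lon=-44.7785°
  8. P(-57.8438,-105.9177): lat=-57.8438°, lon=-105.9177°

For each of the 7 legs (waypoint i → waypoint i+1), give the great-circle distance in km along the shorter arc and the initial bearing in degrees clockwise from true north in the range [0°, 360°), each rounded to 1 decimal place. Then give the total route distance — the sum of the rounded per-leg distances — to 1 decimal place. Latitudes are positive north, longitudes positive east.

Leg 1: φ1=0.9091525, φ2=-0.5310845, Δφ=-1.4402370, Δλ=-1.2324259 rad; a=sin²(Δφ/2)+cosφ1·cosφ2·sin²(Δλ/2)=0.6118666618; c=2·atan2(√a, √(1-a))=1.796439547; dist=6371·c=11445.116 ≈ 11445.1 km; running total=11445.1 km
Leg 1 bearing: y=sinΔλ·cosφ2=-0.81336554, x=cosφ1·sinφ2-sinφ1·cosφ2·cosΔλ=-0.53701014; θ=atan2(y, x)=-123.4341° <0 so +360° → 236.5659° ≈ 236.6°
Leg 2: φ1=-0.5310845, φ2=0.5994909, Δφ=1.1305754, Δλ=1.1539297 rad; a=sin²(Δφ/2)+cosφ1·cosφ2·sin²(Δλ/2)=0.4987571744; c=2·atan2(√a, √(1-a))=1.568310673; dist=6371·c=9991.707 ≈ 9991.7 km; running total=21436.8 km
Leg 2 bearing: y=sinΔλ·cosφ2=0.75491834, x=cosφ1·sinφ2-sinφ1·cosφ2·cosΔλ=0.65581409; θ=atan2(y, x)=49.0184° ≈ 49.0°
Leg 3: φ1=0.5994909, φ2=-0.9128857, Δφ=-1.5123767, Δλ=-1.1205101 rad; a=sin²(Δφ/2)+cosφ1·cosφ2·sin²(Δλ/2)=0.6133675761; c=2·atan2(√a, √(1-a))=1.799520545; dist=6371·c=11464.745 ≈ 11464.7 km; running total=32901.5 km
Leg 3 bearing: y=sinΔλ·cosφ2=-0.55051565, x=cosφ1·sinφ2-sinφ1·cosφ2·cosΔλ=-0.80344489; θ=atan2(y, x)=-145.5813° <0 so +360° → 214.4187° ≈ 214.4°
Leg 4: φ1=-0.9128857, φ2=1.0273095, Δφ=1.9401953, Δλ=-0.1534703 rad; a=sin²(Δφ/2)+cosφ1·cosφ2·sin²(Δλ/2)=0.6823857296; c=2·atan2(√a, √(1-a))=1.944183665; dist=6371·c=12386.394 ≈ 12386.4 km; running total=45287.9 km
Leg 4 bearing: y=sinΔλ·cosφ2=-0.07905192, x=cosφ1·sinφ2-sinφ1·cosφ2·cosΔλ=0.92773519; θ=atan2(y, x)=-4.8704° <0 so +360° → 355.1296° ≈ 355.1°
Leg 5: φ1=1.0273095, φ2=-0.6963009, Δφ=-1.7236104, Δλ=-2.5479503 rad; a=sin²(Δφ/2)+cosφ1·cosφ2·sin²(Δλ/2)=0.9389174849; c=2·atan2(√a, √(1-a))=2.642119387; dist=6371·c=16832.943 ≈ 16832.9 km; running total=62120.8 km
Leg 5 bearing: y=sinΔλ·cosφ2=-0.42917051, x=cosφ1·sinφ2-sinφ1·cosφ2·cosΔλ=0.21264628; θ=atan2(y, x)=-63.6424° <0 so +360° → 296.3576° ≈ 296.4°
Leg 6: φ1=-0.6963009, φ2=0.5228814, Δφ=1.2191823, Δλ=1.3737434 rad; a=sin²(Δφ/2)+cosφ1·cosφ2·sin²(Δλ/2)=0.5950785294; c=2·atan2(√a, √(1-a))=1.762118449; dist=6371·c=11226.457 ≈ 11226.5 km; running total=73347.3 km
Leg 6 bearing: y=sinΔλ·cosφ2=0.84961743, x=cosφ1·sinφ2-sinφ1·cosφ2·cosΔλ=0.49192532; θ=atan2(y, x)=59.9293° ≈ 59.9°
Leg 7: φ1=0.5228814, φ2=-1.0095648, Δφ=-1.5324462, Δλ=-1.0670803 rad; a=sin²(Δφ/2)+cosφ1·cosφ2·sin²(Δλ/2)=0.6001008375; c=2·atan2(√a, √(1-a))=1.772360086; dist=6371·c=11291.706 ≈ 11291.7 km; running total=84639.0 km
Leg 7 bearing: y=sinΔλ·cosφ2=-0.46612369, x=cosφ1·sinφ2-sinφ1·cosφ2·cosΔλ=-0.86177027; θ=atan2(y, x)=-151.5914° <0 so +360° → 208.4086° ≈ 208.4°

Leg 1: dist=11445.1 km, bearing=236.6°
Leg 2: dist=9991.7 km, bearing=49.0°
Leg 3: dist=11464.7 km, bearing=214.4°
Leg 4: dist=12386.4 km, bearing=355.1°
Leg 5: dist=16832.9 km, bearing=296.4°
Leg 6: dist=11226.5 km, bearing=59.9°
Leg 7: dist=11291.7 km, bearing=208.4°
Total: 84639.0 km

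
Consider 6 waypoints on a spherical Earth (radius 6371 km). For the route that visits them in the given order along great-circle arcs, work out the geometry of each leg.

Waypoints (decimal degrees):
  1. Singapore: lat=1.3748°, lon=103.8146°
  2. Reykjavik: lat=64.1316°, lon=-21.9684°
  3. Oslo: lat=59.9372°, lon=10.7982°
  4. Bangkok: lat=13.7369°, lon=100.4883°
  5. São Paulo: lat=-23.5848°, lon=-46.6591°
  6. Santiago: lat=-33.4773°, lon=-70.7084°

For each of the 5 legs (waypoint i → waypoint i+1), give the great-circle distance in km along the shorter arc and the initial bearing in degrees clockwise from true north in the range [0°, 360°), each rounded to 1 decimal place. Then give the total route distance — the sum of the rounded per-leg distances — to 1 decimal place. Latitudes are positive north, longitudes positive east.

Leg 1: φ1=0.0239948, φ2=1.1193076, Δφ=1.0953128, Δλ=-2.1953275 rad; a=sin²(Δφ/2)+cosφ1·cosφ2·sin²(Δλ/2)=0.6167267294; c=2·atan2(√a, √(1-a))=1.806424101; dist=6371·c=11508.728 ≈ 11508.7 km; running total=11508.7 km
Leg 1 bearing: y=sinΔλ·cosφ2=-0.35394739, x=cosφ1·sinφ2-sinφ1·cosφ2·cosΔλ=0.90566038; θ=atan2(y, x)=-21.3464° <0 so +360° → 338.6536° ≈ 338.7°
Leg 2: φ1=1.1193076, φ2=1.0461015, Δφ=-0.0732061, Δλ=0.5718851 rad; a=sin²(Δφ/2)+cosφ1·cosφ2·sin²(Δλ/2)=0.0187281154; c=2·atan2(√a, √(1-a))=0.274563009; dist=6371·c=1749.241 ≈ 1749.2 km; running total=13257.9 km
Leg 2 bearing: y=sinΔλ·cosφ2=0.27112263, x=cosφ1·sinφ2-sinφ1·cosφ2·cosΔλ=-0.00141790; θ=atan2(y, x)=90.2996° ≈ 90.3°
Leg 3: φ1=1.0461015, φ2=0.2397541, Δφ=-0.8063474, Δλ=1.5653876 rad; a=sin²(Δφ/2)+cosφ1·cosφ2·sin²(Δλ/2)=0.3959242864; c=2·atan2(√a, √(1-a))=1.361111718; dist=6371·c=8671.643 ≈ 8671.6 km; running total=21929.5 km
Leg 3 bearing: y=sinΔλ·cosφ2=0.97138218, x=cosφ1·sinφ2-sinφ1·cosφ2·cosΔλ=0.11440999; θ=atan2(y, x)=83.2826° ≈ 83.3°
Leg 4: φ1=0.2397541, φ2=-0.4116324, Δφ=-0.6513865, Δλ=-2.5682066 rad; a=sin²(Δφ/2)+cosφ1·cosφ2·sin²(Δλ/2)=0.9214429477; c=2·atan2(√a, √(1-a))=2.573420431; dist=6371·c=16395.262 ≈ 16395.3 km; running total=38324.8 km
Leg 4 bearing: y=sinΔλ·cosφ2=-0.49716574, x=cosφ1·sinφ2-sinφ1·cosφ2·cosΔλ=-0.20583876; θ=atan2(y, x)=-112.4907° <0 so +360° → 247.5093° ≈ 247.5°
Leg 5: φ1=-0.4116324, φ2=-0.5842891, Δφ=-0.1726567, Δλ=-0.4197395 rad; a=sin²(Δφ/2)+cosφ1·cosφ2·sin²(Δλ/2)=0.0406122400; c=2·atan2(√a, √(1-a))=0.405828797; dist=6371·c=2585.535 ≈ 2585.5 km; running total=40910.3 km
Leg 5 bearing: y=sinΔλ·cosφ2=-0.33991636, x=cosφ1·sinφ2-sinφ1·cosφ2·cosΔλ=-0.20076954; θ=atan2(y, x)=-120.5680° <0 so +360° → 239.4320° ≈ 239.4°

Leg 1: dist=11508.7 km, bearing=338.7°
Leg 2: dist=1749.2 km, bearing=90.3°
Leg 3: dist=8671.6 km, bearing=83.3°
Leg 4: dist=16395.3 km, bearing=247.5°
Leg 5: dist=2585.5 km, bearing=239.4°
Total: 40910.3 km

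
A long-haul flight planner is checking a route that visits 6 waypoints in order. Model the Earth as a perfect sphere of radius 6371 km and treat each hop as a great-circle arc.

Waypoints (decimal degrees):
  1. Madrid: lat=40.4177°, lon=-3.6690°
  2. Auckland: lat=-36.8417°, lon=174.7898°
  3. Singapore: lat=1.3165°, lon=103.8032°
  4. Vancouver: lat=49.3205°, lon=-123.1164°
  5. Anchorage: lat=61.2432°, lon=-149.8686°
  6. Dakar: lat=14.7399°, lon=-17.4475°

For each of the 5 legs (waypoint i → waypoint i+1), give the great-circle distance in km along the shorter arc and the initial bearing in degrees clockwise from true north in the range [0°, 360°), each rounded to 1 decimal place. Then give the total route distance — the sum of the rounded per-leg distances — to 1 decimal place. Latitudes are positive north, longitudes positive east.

Leg 1: φ1=0.7054219, φ2=-0.6430090, Δφ=-1.3484309, Δλ=3.1146936 rad; a=sin²(Δφ/2)+cosφ1·cosφ2·sin²(Δλ/2)=0.9989162630; c=2·atan2(√a, √(1-a))=3.075740432; dist=6371·c=19595.542 ≈ 19595.5 km; running total=19595.5 km
Leg 1 bearing: y=sinΔλ·cosφ2=0.02152456, x=cosφ1·sinφ2-sinφ1·cosφ2·cosΔλ=0.06218475; θ=atan2(y, x)=19.0927° ≈ 19.1°
Leg 2: φ1=-0.6430090, φ2=0.0229773, Δφ=0.6659862, Δλ=-1.2389499 rad; a=sin²(Δφ/2)+cosφ1·cosφ2·sin²(Δλ/2)=0.3765586635; c=2·atan2(√a, √(1-a))=1.321334302; dist=6371·c=8418.221 ≈ 8418.2 km; running total=28013.7 km
Leg 2 bearing: y=sinΔλ·cosφ2=-0.94519284, x=cosφ1·sinφ2-sinφ1·cosφ2·cosΔλ=0.21368068; θ=atan2(y, x)=-77.2612° <0 so +360° → 282.7388° ≈ 282.7°
Leg 3: φ1=0.0229773, φ2=0.8608051, Δφ=0.8378279, Δλ=-3.9604942 rad; a=sin²(Δφ/2)+cosφ1·cosφ2·sin²(Δλ/2)=0.7138361663; c=2·atan2(√a, √(1-a))=2.012712489; dist=6371·c=12822.991 ≈ 12823.0 km; running total=40836.7 km
Leg 3 bearing: y=sinΔλ·cosφ2=0.47609189, x=cosφ1·sinφ2-sinφ1·cosφ2·cosΔλ=0.76839631; θ=atan2(y, x)=31.7820° ≈ 31.8°
Leg 4: φ1=0.8608051, φ2=1.0688955, Δφ=0.2080904, Δλ=-0.4669140 rad; a=sin²(Δφ/2)+cosφ1·cosφ2·sin²(Δλ/2)=0.0275694350; c=2·atan2(√a, √(1-a))=0.333626051; dist=6371·c=2125.532 ≈ 2125.5 km; running total=42962.2 km
Leg 4 bearing: y=sinΔλ·cosφ2=-0.21655562, x=cosφ1·sinφ2-sinφ1·cosφ2·cosΔλ=0.24564427; θ=atan2(y, x)=-41.3988° <0 so +360° → 318.6012° ≈ 318.6°
Leg 5: φ1=1.0688955, φ2=0.2572598, Δφ=-0.8116357, Δλ=2.3111842 rad; a=sin²(Δφ/2)+cosφ1·cosφ2·sin²(Δλ/2)=0.5454001872; c=2·atan2(√a, √(1-a))=1.661721937; dist=6371·c=10586.830 ≈ 10586.8 km; running total=53549.0 km
Leg 5 bearing: y=sinΔλ·cosφ2=0.71391317, x=cosφ1·sinφ2-sinφ1·cosφ2·cosΔλ=0.69432217; θ=atan2(y, x)=45.7970° ≈ 45.8°

Leg 1: dist=19595.5 km, bearing=19.1°
Leg 2: dist=8418.2 km, bearing=282.7°
Leg 3: dist=12823.0 km, bearing=31.8°
Leg 4: dist=2125.5 km, bearing=318.6°
Leg 5: dist=10586.8 km, bearing=45.8°
Total: 53549.0 km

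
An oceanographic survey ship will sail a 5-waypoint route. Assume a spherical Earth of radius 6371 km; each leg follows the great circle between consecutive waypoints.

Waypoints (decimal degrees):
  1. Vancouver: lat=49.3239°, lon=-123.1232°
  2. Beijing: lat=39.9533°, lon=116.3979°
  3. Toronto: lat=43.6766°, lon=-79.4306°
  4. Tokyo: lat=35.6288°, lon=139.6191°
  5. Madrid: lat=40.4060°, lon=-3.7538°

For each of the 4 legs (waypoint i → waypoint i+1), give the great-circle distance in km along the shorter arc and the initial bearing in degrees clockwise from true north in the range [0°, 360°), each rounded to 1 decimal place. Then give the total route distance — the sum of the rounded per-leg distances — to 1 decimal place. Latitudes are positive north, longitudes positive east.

Leg 1: dist=8505.4 km, bearing=317.2°
Leg 2: dist=10581.3 km, bearing=11.4°
Leg 3: dist=10353.3 km, bearing=329.1°
Leg 4: dist=10768.2 km, bearing=332.8°
Total: 40208.2 km

Leg 1: φ1=0.8608645, φ2=0.6973166, Δφ=-0.1635478, Δλ=4.1804318 rad; a=sin²(Δφ/2)+cosφ1·cosφ2·sin²(Δλ/2)=0.3832025484; c=2·atan2(√a, √(1-a))=1.335023086; dist=6371·c=8505.432 ≈ 8505.4 km; running total=8505.4 km
Leg 1 bearing: y=sinΔλ·cosφ2=-0.66064067, x=cosφ1·sinφ2-sinφ1·cosφ2·cosΔλ=0.71343348; θ=atan2(y, x)=-42.7997° <0 so +360° → 317.2003° ≈ 317.2°
Leg 2: φ1=0.6973166, φ2=0.7623005, Δφ=0.0649838, Δλ=-3.4178521 rad; a=sin²(Δφ/2)+cosφ1·cosφ2·sin²(Δλ/2)=0.5449640340; c=2·atan2(√a, √(1-a))=1.660846047; dist=6371·c=10581.250 ≈ 10581.3 km; running total=19086.7 km
Leg 2 bearing: y=sinΔλ·cosφ2=0.19727262, x=cosφ1·sinφ2-sinφ1·cosφ2·cosΔλ=0.97621537; θ=atan2(y, x)=11.4244° ≈ 11.4°
Leg 3: φ1=0.7623005, φ2=0.6218399, Δφ=-0.1404606, Δλ=3.8231385 rad; a=sin²(Δφ/2)+cosφ1·cosφ2·sin²(Δλ/2)=0.5271226617; c=2·atan2(√a, √(1-a))=1.625068289; dist=6371·c=10353.310 ≈ 10353.3 km; running total=29440.0 km
Leg 3 bearing: y=sinΔλ·cosφ2=-0.51206442, x=cosφ1·sinφ2-sinφ1·cosφ2·cosΔλ=0.85723245; θ=atan2(y, x)=-30.8518° <0 so +360° → 329.1482° ≈ 329.1°
Leg 4: φ1=0.6218399, φ2=0.7052177, Δφ=0.0833779, Δλ=-2.5023292 rad; a=sin²(Δφ/2)+cosφ1·cosφ2·sin²(Δλ/2)=0.5595579398; c=2·atan2(√a, √(1-a))=1.690195701; dist=6371·c=10768.237 ≈ 10768.2 km; running total=40208.2 km
Leg 4 bearing: y=sinΔλ·cosφ2=-0.45429671, x=cosφ1·sinφ2-sinφ1·cosφ2·cosΔλ=0.88285101; θ=atan2(y, x)=-27.2294° <0 so +360° → 332.7706° ≈ 332.8°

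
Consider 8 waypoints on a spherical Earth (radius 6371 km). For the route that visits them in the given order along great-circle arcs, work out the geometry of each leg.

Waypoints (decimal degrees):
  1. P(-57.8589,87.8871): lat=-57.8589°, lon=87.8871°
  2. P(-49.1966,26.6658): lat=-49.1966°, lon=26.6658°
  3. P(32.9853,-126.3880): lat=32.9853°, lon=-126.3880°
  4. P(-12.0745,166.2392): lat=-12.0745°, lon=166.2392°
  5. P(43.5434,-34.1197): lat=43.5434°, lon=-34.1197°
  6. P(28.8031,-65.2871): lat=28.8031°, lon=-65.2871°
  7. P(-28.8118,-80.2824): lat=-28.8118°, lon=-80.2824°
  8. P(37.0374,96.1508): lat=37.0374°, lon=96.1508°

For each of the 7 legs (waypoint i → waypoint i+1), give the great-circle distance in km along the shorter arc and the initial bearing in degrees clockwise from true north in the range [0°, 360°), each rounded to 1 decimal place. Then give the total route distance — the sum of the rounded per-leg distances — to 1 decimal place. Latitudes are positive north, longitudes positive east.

Leg 1: dist=4010.6 km, bearing=256.6°
Leg 2: dist=17152.3 km, bearing=241.1°
Leg 3: dist=8713.7 km, bearing=247.2°
Leg 4: dist=16008.0 km, bearing=25.4°
Leg 5: dist=3214.3 km, bearing=249.8°
Leg 6: dist=6601.9 km, bearing=195.3°
Leg 7: dist=19042.0 km, bearing=19.1°
Total: 74742.8 km

Leg 1: φ1=-1.0098283, φ2=-0.8586427, Δφ=0.1511857, Δλ=-1.0685133 rad; a=sin²(Δφ/2)+cosφ1·cosφ2·sin²(Δλ/2)=0.0958435911; c=2·atan2(√a, √(1-a))=0.629515562; dist=6371·c=4010.644 ≈ 4010.6 km; running total=4010.6 km
Leg 1 bearing: y=sinΔλ·cosφ2=-0.57275320, x=cosφ1·sinφ2-sinφ1·cosφ2·cosΔλ=-0.13632375; θ=atan2(y, x)=-103.3881° <0 so +360° → 256.6119° ≈ 256.6°
Leg 2: φ1=-0.8586427, φ2=0.5757021, Δφ=1.4343447, Δλ=-2.6712927 rad; a=sin²(Δφ/2)+cosφ1·cosφ2·sin²(Δλ/2)=0.9503645536; c=2·atan2(√a, √(1-a))=2.692241428; dist=6371·c=17152.270 ≈ 17152.3 km; running total=21162.9 km
Leg 2 bearing: y=sinΔλ·cosφ2=-0.38010994, x=cosφ1·sinφ2-sinφ1·cosφ2·cosΔλ=-0.21024630; θ=atan2(y, x)=-118.9478° <0 so +360° → 241.0522° ≈ 241.1°
Leg 3: φ1=0.5757021, φ2=-0.2107398, Δφ=-0.7864419, Δλ=5.1073081 rad; a=sin²(Δφ/2)+cosφ1·cosφ2·sin²(Δλ/2)=0.3991528201; c=2·atan2(√a, √(1-a))=1.367708801; dist=6371·c=8713.673 ≈ 8713.7 km; running total=29876.6 km
Leg 3 bearing: y=sinΔλ·cosφ2=-0.90260701, x=cosφ1·sinφ2-sinφ1·cosφ2·cosΔλ=-0.38028932; θ=atan2(y, x)=-112.8468° <0 so +360° → 247.1532° ≈ 247.2°
Leg 4: φ1=-0.2107398, φ2=0.7599757, Δφ=0.9707155, Δλ=-3.4969225 rad; a=sin²(Δφ/2)+cosφ1·cosφ2·sin²(Δλ/2)=0.9043225780; c=2·atan2(√a, √(1-a))=2.512641789; dist=6371·c=16008.041 ≈ 16008.0 km; running total=45884.6 km
Leg 4 bearing: y=sinΔλ·cosφ2=0.25217600, x=cosφ1·sinφ2-sinφ1·cosφ2·cosΔλ=0.53150755; θ=atan2(y, x)=25.3822° ≈ 25.4°
Leg 5: φ1=0.7599757, φ2=0.5027089, Δφ=-0.2572668, Δλ=-0.5439737 rad; a=sin²(Δφ/2)+cosφ1·cosφ2·sin²(Δλ/2)=0.0622963831; c=2·atan2(√a, √(1-a))=0.504518691; dist=6371·c=3214.289 ≈ 3214.3 km; running total=49098.9 km
Leg 5 bearing: y=sinΔλ·cosφ2=-0.45351048, x=cosφ1·sinφ2-sinφ1·cosφ2·cosΔλ=-0.16730337; θ=atan2(y, x)=-110.2494° <0 so +360° → 249.7506° ≈ 249.8°
Leg 6: φ1=0.5027089, φ2=-0.5028608, Δφ=-1.0055697, Δλ=-0.2617174 rad; a=sin²(Δφ/2)+cosφ1·cosφ2·sin²(Δλ/2)=0.2452693842; c=2·atan2(√a, √(1-a))=1.036237768; dist=6371·c=6601.871 ≈ 6601.9 km; running total=55700.8 km
Leg 6 bearing: y=sinΔλ·cosφ2=-0.22670975, x=cosφ1·sinφ2-sinφ1·cosφ2·cosΔλ=-0.83009153; θ=atan2(y, x)=-164.7243° <0 so +360° → 195.2757° ≈ 195.3°
Leg 7: φ1=-0.5028608, φ2=0.6464246, Δφ=1.1492853, Δλ=3.0793402 rad; a=sin²(Δφ/2)+cosφ1·cosφ2·sin²(Δλ/2)=0.9941787890; c=2·atan2(√a, √(1-a))=2.988850496; dist=6371·c=19041.967 ≈ 19042.0 km; running total=74742.8 km
Leg 7 bearing: y=sinΔλ·cosφ2=0.04966042, x=cosφ1·sinφ2-sinφ1·cosφ2·cosΔλ=0.14381634; θ=atan2(y, x)=19.0500° ≈ 19.1°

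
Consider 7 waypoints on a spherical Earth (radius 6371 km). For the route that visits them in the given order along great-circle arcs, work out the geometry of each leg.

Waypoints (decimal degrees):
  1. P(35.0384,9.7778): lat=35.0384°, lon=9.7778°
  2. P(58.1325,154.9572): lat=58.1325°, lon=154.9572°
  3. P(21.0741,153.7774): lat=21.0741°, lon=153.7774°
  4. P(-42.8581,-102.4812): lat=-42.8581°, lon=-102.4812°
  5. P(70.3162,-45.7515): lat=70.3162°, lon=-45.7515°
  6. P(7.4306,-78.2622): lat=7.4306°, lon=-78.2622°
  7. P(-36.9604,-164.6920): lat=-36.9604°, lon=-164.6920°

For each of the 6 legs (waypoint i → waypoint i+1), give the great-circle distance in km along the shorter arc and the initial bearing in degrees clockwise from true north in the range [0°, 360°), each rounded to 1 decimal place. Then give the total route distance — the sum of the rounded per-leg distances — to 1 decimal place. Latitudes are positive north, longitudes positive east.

Leg 1: dist=9159.5 km, bearing=17.7°
Leg 2: dist=4121.8 km, bearing=181.8°
Leg 3: dist=12678.5 km, bearing=128.8°
Leg 4: dist=13380.1 km, bearing=19.0°
Leg 5: dist=7361.9 km, bearing=215.6°
Leg 6: dist=10188.6 km, bearing=232.9°
Total: 56890.4 km

Leg 1: φ1=0.6115354, φ2=1.0146035, Δφ=0.4030681, Δλ=2.5338585 rad; a=sin²(Δφ/2)+cosφ1·cosφ2·sin²(Δλ/2)=0.4336421885; c=2·atan2(√a, √(1-a))=1.437687987; dist=6371·c=9159.510 ≈ 9159.5 km; running total=9159.5 km
Leg 1 bearing: y=sinΔλ·cosφ2=0.30146790, x=cosφ1·sinφ2-sinφ1·cosφ2·cosΔλ=0.94419472; θ=atan2(y, x)=17.7075° ≈ 17.7°
Leg 2: φ1=1.0146035, φ2=0.3678124, Δφ=-0.6467911, Δλ=-0.0205914 rad; a=sin²(Δφ/2)+cosφ1·cosφ2·sin²(Δλ/2)=0.1010413782; c=2·atan2(√a, √(1-a))=0.646964380; dist=6371·c=4121.810 ≈ 4121.8 km; running total=13281.3 km
Leg 2 bearing: y=sinΔλ·cosφ2=-0.01921281, x=cosφ1·sinφ2-sinφ1·cosφ2·cosΔλ=-0.60246074; θ=atan2(y, x)=-178.1734° <0 so +360° → 181.8266° ≈ 181.8°
Leg 3: φ1=0.3678124, φ2=-0.7480150, Δφ=-1.1158274, Δλ=-4.4725563 rad; a=sin²(Δφ/2)+cosφ1·cosφ2·sin²(Δλ/2)=0.7035289025; c=2·atan2(√a, √(1-a))=1.990026930; dist=6371·c=12678.462 ≈ 12678.5 km; running total=25959.8 km
Leg 3 bearing: y=sinΔλ·cosφ2=0.71205923, x=cosφ1·sinφ2-sinφ1·cosφ2·cosΔλ=-0.57208006; θ=atan2(y, x)=128.7790° ≈ 128.8°
Leg 4: φ1=-0.7480150, φ2=1.2272492, Δφ=1.9752642, Δλ=0.9901200 rad; a=sin²(Δφ/2)+cosφ1·cosφ2·sin²(Δλ/2)=0.7524935310; c=2·atan2(√a, √(1-a))=2.100163302; dist=6371·c=13380.140 ≈ 13380.1 km; running total=39339.9 km
Leg 4 bearing: y=sinΔλ·cosφ2=0.28162002, x=cosφ1·sinφ2-sinφ1·cosφ2·cosΔλ=0.81589107; θ=atan2(y, x)=19.0431° ≈ 19.0°
Leg 5: φ1=1.2272492, φ2=0.1296884, Δφ=-1.0975608, Δλ=-0.5674188 rad; a=sin²(Δφ/2)+cosφ1·cosφ2·sin²(Δλ/2)=0.2982861085; c=2·atan2(√a, √(1-a))=1.155536397; dist=6371·c=7361.922 ≈ 7361.9 km; running total=46701.8 km
Leg 5 bearing: y=sinΔλ·cosφ2=-0.53294366, x=cosφ1·sinφ2-sinφ1·cosφ2·cosΔλ=-0.74378564; θ=atan2(y, x)=-144.3773° <0 so +360° → 215.6227° ≈ 215.6°
Leg 6: φ1=0.1296884, φ2=-0.6450807, Δφ=-0.7747691, Δλ=-1.5084846 rad; a=sin²(Δφ/2)+cosφ1·cosφ2·sin²(Δλ/2)=0.5142091189; c=2·atan2(√a, √(1-a))=1.599218391; dist=6371·c=10188.620 ≈ 10188.6 km; running total=56890.4 km
Leg 6 bearing: y=sinΔλ·cosφ2=-0.79750051, x=cosφ1·sinφ2-sinφ1·cosφ2·cosΔλ=-0.60264861; θ=atan2(y, x)=-127.0773° <0 so +360° → 232.9227° ≈ 232.9°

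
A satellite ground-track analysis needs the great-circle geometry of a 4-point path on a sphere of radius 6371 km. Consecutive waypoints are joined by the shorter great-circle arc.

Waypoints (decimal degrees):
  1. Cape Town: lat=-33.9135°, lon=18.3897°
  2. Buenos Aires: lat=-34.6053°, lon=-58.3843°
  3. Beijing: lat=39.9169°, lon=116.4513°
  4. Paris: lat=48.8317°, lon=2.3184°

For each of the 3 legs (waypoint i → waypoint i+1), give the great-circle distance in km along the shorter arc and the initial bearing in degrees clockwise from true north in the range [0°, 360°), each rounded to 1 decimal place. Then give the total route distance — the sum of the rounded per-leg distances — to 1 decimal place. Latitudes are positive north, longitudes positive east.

Leg 1: φ1=-0.5919022, φ2=-0.6039764, Δφ=-0.0120742, Δλ=-1.3399591 rad; a=sin²(Δφ/2)+cosφ1·cosφ2·sin²(Δλ/2)=0.2634274779; c=2·atan2(√a, √(1-a))=1.077939037; dist=6371·c=6867.5496 ≈ 6867.5 km; running total=6867.5 km
Leg 1 bearing: y=sinΔλ·cosφ2=-0.80125169, x=cosφ1·sinφ2-sinφ1·cosφ2·cosΔλ=-0.36623695; θ=atan2(y, x)=-114.5642° <0 so +360° → 245.4358° ≈ 245.4°
Leg 2: φ1=-0.6039764, φ2=0.6966813, Δφ=1.3006578, Δλ=3.0514569 rad; a=sin²(Δφ/2)+cosφ1·cosφ2·sin²(Δλ/2)=0.9965716428; c=2·atan2(√a, √(1-a))=3.024421288; dist=6371·c=19268.588 ≈ 19268.6 km; running total=26136.1 km
Leg 2 bearing: y=sinΔλ·cosφ2=0.06903840, x=cosφ1·sinφ2-sinφ1·cosφ2·cosΔλ=0.09434041; θ=atan2(y, x)=36.1967° ≈ 36.2°
Leg 3: φ1=0.6966813, φ2=0.8522739, Δφ=0.1555926, Δλ=-1.9919949 rad; a=sin²(Δφ/2)+cosφ1·cosφ2·sin²(Δλ/2)=0.3616910213; c=2·atan2(√a, √(1-a))=1.290523378; dist=6371·c=8221.924 ≈ 8221.9 km; running total=34358.0 km
Leg 3 bearing: y=sinΔλ·cosφ2=-0.60073971, x=cosφ1·sinφ2-sinφ1·cosφ2·cosΔλ=0.75006287; θ=atan2(y, x)=-38.6919° <0 so +360° → 321.3081° ≈ 321.3°

Leg 1: dist=6867.5 km, bearing=245.4°
Leg 2: dist=19268.6 km, bearing=36.2°
Leg 3: dist=8221.9 km, bearing=321.3°
Total: 34358.0 km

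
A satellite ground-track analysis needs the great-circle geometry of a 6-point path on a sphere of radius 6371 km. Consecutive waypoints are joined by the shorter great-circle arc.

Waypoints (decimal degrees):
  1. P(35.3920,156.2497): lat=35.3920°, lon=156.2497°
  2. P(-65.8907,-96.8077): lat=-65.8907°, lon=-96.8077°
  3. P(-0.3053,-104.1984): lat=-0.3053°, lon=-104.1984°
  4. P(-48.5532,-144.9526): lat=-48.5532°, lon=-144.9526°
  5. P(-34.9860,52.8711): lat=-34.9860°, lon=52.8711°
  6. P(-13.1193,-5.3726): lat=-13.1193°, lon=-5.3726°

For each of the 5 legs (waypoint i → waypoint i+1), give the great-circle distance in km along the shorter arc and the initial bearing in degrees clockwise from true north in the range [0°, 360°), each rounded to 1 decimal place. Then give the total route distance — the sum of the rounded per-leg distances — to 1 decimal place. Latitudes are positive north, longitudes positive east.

Leg 1: φ1=0.6177069, φ2=-1.1500097, Δφ=-1.7677166, Δλ=-4.4166848 rad; a=sin²(Δφ/2)+cosφ1·cosφ2·sin²(Δλ/2)=0.8128423480; c=2·atan2(√a, √(1-a))=2.246805281; dist=6371·c=14314.396 ≈ 14314.4 km; running total=14314.4 km
Leg 1 bearing: y=sinΔλ·cosφ2=0.39074950, x=cosφ1·sinφ2-sinφ1·cosφ2·cosΔλ=-0.67515442; θ=atan2(y, x)=149.9396° ≈ 149.9°
Leg 2: φ1=-1.1500097, φ2=-0.0053285, Δφ=1.1446812, Δλ=-0.1289920 rad; a=sin²(Δφ/2)+cosφ1·cosφ2·sin²(Δλ/2)=0.2950285474; c=2·atan2(√a, √(1-a))=1.148404862; dist=6371·c=7316.487 ≈ 7316.5 km; running total=21630.9 km
Leg 2 bearing: y=sinΔλ·cosφ2=-0.12863281, x=cosφ1·sinφ2-sinφ1·cosφ2·cosΔλ=0.90299525; θ=atan2(y, x)=-8.1073° <0 so +360° → 351.8927° ≈ 351.9°
Leg 3: φ1=-0.0053285, φ2=-0.8474132, Δφ=-0.8420847, Δλ=-0.7112950 rad; a=sin²(Δφ/2)+cosφ1·cosφ2·sin²(Δλ/2)=0.2472970124; c=2·atan2(√a, √(1-a))=1.040943939; dist=6371·c=6631.854 ≈ 6631.9 km; running total=28262.8 km
Leg 3 bearing: y=sinΔλ·cosφ2=-0.43211433, x=cosφ1·sinφ2-sinφ1·cosφ2·cosΔλ=-0.74688822; θ=atan2(y, x)=-149.9483° <0 so +360° → 210.0517° ≈ 210.1°
Leg 4: φ1=-0.8474132, φ2=-0.6106209, Δφ=0.2367923, Δλ=3.4526749 rad; a=sin²(Δφ/2)+cosφ1·cosφ2·sin²(Δλ/2)=0.5432470579; c=2·atan2(√a, √(1-a))=1.657398654; dist=6371·c=10559.287 ≈ 10559.3 km; running total=38822.1 km
Leg 4 bearing: y=sinΔλ·cosφ2=-0.25077642, x=cosφ1·sinφ2-sinφ1·cosφ2·cosΔλ=-0.96417320; θ=atan2(y, x)=-165.4207° <0 so +360° → 194.5793° ≈ 194.6°
Leg 5: φ1=-0.6106209, φ2=-0.2289750, Δφ=0.3816459, Δλ=-1.0165443 rad; a=sin²(Δφ/2)+cosφ1·cosφ2·sin²(Δλ/2)=0.2249551795; c=2·atan2(√a, √(1-a))=0.988324752; dist=6371·c=6296.617 ≈ 6296.6 km; running total=45118.7 km
Leg 5 bearing: y=sinΔλ·cosφ2=-0.82810131, x=cosφ1·sinφ2-sinφ1·cosφ2·cosΔλ=0.10793337; θ=atan2(y, x)=-82.5740° <0 so +360° → 277.4260° ≈ 277.4°

Leg 1: dist=14314.4 km, bearing=149.9°
Leg 2: dist=7316.5 km, bearing=351.9°
Leg 3: dist=6631.9 km, bearing=210.1°
Leg 4: dist=10559.3 km, bearing=194.6°
Leg 5: dist=6296.6 km, bearing=277.4°
Total: 45118.7 km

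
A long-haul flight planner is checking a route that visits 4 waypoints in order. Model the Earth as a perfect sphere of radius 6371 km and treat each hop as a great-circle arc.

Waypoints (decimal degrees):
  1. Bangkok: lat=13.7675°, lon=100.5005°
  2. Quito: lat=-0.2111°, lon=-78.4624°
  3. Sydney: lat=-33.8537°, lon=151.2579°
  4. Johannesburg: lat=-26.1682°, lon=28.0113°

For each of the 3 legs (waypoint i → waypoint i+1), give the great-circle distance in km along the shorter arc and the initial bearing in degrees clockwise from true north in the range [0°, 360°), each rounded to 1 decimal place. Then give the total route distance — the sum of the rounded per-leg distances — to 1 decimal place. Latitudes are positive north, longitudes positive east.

Leg 1: dist=18503.4 km, bearing=355.6°
Leg 2: dist=13602.9 km, bearing=228.6°
Leg 3: dist=11050.4 km, bearing=229.5°
Total: 43156.7 km

Leg 1: φ1=0.2402882, φ2=-0.0036844, Δφ=-0.2439726, Δλ=-3.1234918 rad; a=sin²(Δφ/2)+cosφ1·cosφ2·sin²(Δλ/2)=0.9859902731; c=2·atan2(√a, √(1-a))=2.904311012; dist=6371·c=18503.365 ≈ 18503.4 km; running total=18503.4 km
Leg 1 bearing: y=sinΔλ·cosφ2=-0.01809970, x=cosφ1·sinφ2-sinφ1·cosφ2·cosΔλ=0.23436343; θ=atan2(y, x)=-4.4161° <0 so +360° → 355.5839° ≈ 355.6°
Leg 2: φ1=-0.0036844, φ2=-0.5908585, Δφ=-0.5871741, Δλ=4.0093756 rad; a=sin²(Δφ/2)+cosφ1·cosφ2·sin²(Δλ/2)=0.7674271224; c=2·atan2(√a, √(1-a))=2.135131562; dist=6371·c=13602.923 ≈ 13602.9 km; running total=32106.3 km
Leg 2 bearing: y=sinΔλ·cosφ2=-0.63355788, x=cosφ1·sinφ2-sinφ1·cosφ2·cosΔλ=-0.55904861; θ=atan2(y, x)=-131.4250° <0 so +360° → 228.5750° ≈ 228.6°
Leg 3: φ1=-0.5908585, φ2=-0.4567212, Δφ=0.1341373, Δλ=-2.1510590 rad; a=sin²(Δφ/2)+cosφ1·cosφ2·sin²(Δλ/2)=0.5814777358; c=2·atan2(√a, √(1-a))=1.734481755; dist=6371·c=11050.383 ≈ 11050.4 km; running total=43156.7 km
Leg 3 bearing: y=sinΔλ·cosφ2=-0.75059876, x=cosφ1·sinφ2-sinφ1·cosφ2·cosΔλ=-0.64034913; θ=atan2(y, x)=-130.4681° <0 so +360° → 229.5319° ≈ 229.5°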